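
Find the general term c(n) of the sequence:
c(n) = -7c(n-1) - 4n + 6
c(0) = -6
First-order linear with linear forcing.
Homogeneous solution: c_h(n) = A·(-7)^n.
Try particular c_p(n) = pn + q. Substituting:
  pn + q = -7(p(n-1) + q) - 4n + 6.
Matching the n-coefficient: p = -7p - 4 ⇒ p = - \frac{1}{2}.
Matching constants: q = 7p - 7q + 6 ⇒ q = \frac{5}{16}.
General: c(n) = A·(-7)^n - \frac{n}{2} + \frac{5}{16}.
Apply c(0) = -6: A + \frac{5}{16} = -6 ⇒ A = - \frac{101}{16}.
So c(n) = - \frac{101 \left(-7\right)^{n}}{16} - \frac{n}{2} + \frac{5}{16}.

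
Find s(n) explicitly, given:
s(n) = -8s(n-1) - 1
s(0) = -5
First-order linear non-homogeneous.
Homogeneous solution: s_h(n) = A·(-8)^n.
Try constant particular solution s_p = K: K = -8K - 1 ⇒ K = - \frac{1}{9}.
General: s(n) = A·(-8)^n - \frac{1}{9}.
Apply s(0) = -5: A - \frac{1}{9} = -5 ⇒ A = - \frac{44}{9}.
So s(n) = - \frac{44 \left(-8\right)^{n}}{9} - \frac{1}{9}.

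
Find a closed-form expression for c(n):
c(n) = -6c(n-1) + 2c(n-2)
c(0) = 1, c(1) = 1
Characteristic equation: x² + 6x - 2 = 0.
Discriminant Δ = (-6)² + 4·(2) = 44.
Roots r₁,₂ = (-6 ± √44)/2, so r₁ = -3 + \sqrt{11}, r₂ = - \sqrt{11} - 3.
General solution: c(n) = A·r₁^n + B·r₂^n.
From the initial conditions, A + B = 1 and r₁A + r₂B = 1.
Since r₁ - r₂ = √44: A = (1 - (1)r₂)/√44 = \frac{1}{2} + \frac{2 \sqrt{11}}{11}, and B = 1 - A = \frac{1}{2} - \frac{2 \sqrt{11}}{11}.
So c(n) = \left(\frac{1}{2} + \frac{2 \sqrt{11}}{11}\right)\left(-3 + \sqrt{11}\right)^n + \left(\frac{1}{2} - \frac{2 \sqrt{11}}{11}\right)\left(- \sqrt{11} - 3\right)^n.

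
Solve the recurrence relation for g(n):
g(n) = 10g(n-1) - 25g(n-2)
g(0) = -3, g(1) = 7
Characteristic equation: x² - 10x + 25 = 0, which is (x - (5))².
Repeated root r = 5.
General solution: g(n) = (A + Bn)·(5)^n.
From g(0) = -3: A = -3.
From g(1) = 7: (A + B)·(5) = 7 ⇒ B = \frac{22}{5}.
So g(n) = \left(\frac{22 n}{5} - 3\right) \cdot (5)^n.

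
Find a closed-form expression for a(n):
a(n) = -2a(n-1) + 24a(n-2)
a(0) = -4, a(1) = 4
Characteristic equation: x² + 2x - 24 = 0, which factors as (x - (-6))(x - (4)) = 0.
Roots r₁ = -6, r₂ = 4 (distinct).
General solution: a(n) = A·(-6)^n + B·(4)^n.
From a(0) = -4: A + B = -4.
From a(1) = 4: -6A + 4B = 4.
Solving: A = -2, B = -2.
So a(n) = - 2 \left(-6\right)^{n} - 2 \cdot 4^{n}.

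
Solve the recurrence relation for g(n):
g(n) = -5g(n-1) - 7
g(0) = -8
First-order linear non-homogeneous.
Homogeneous solution: g_h(n) = A·(-5)^n.
Try constant particular solution g_p = K: K = -5K - 7 ⇒ K = - \frac{7}{6}.
General: g(n) = A·(-5)^n - \frac{7}{6}.
Apply g(0) = -8: A - \frac{7}{6} = -8 ⇒ A = - \frac{41}{6}.
So g(n) = - \frac{41 \left(-5\right)^{n}}{6} - \frac{7}{6}.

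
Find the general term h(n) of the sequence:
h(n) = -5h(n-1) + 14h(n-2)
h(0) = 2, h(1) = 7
Characteristic equation: x² + 5x - 14 = 0, which factors as (x - (2))(x - (-7)) = 0.
Roots r₁ = 2, r₂ = -7 (distinct).
General solution: h(n) = A·(2)^n + B·(-7)^n.
From h(0) = 2: A + B = 2.
From h(1) = 7: 2A - 7B = 7.
Solving: A = \frac{7}{3}, B = - \frac{1}{3}.
So h(n) = - \frac{\left(-7\right)^{n}}{3} + \frac{7 \cdot 2^{n}}{3}.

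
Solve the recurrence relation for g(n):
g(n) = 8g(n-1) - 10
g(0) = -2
First-order linear non-homogeneous.
Homogeneous solution: g_h(n) = A·(8)^n.
Try constant particular solution g_p = K: K = 8K - 10 ⇒ K = \frac{10}{7}.
General: g(n) = A·(8)^n + \frac{10}{7}.
Apply g(0) = -2: A + \frac{10}{7} = -2 ⇒ A = - \frac{24}{7}.
So g(n) = \frac{10}{7} - \frac{24 \cdot 8^{n}}{7}.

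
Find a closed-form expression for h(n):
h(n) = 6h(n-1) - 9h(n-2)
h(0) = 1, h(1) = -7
Characteristic equation: x² - 6x + 9 = 0, which is (x - (3))².
Repeated root r = 3.
General solution: h(n) = (A + Bn)·(3)^n.
From h(0) = 1: A = 1.
From h(1) = -7: (A + B)·(3) = -7 ⇒ B = - \frac{10}{3}.
So h(n) = \left(1 - \frac{10 n}{3}\right) \cdot (3)^n.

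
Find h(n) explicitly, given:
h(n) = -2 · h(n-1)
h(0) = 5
Pure geometric recurrence with ratio -2.
By induction h(n) = h(0) · (-2)^n = 5 \left(-2\right)^{n}.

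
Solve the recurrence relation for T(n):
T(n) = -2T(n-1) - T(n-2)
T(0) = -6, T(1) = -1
Characteristic equation: x² + 2x + 1 = 0, which is (x - (-1))².
Repeated root r = -1.
General solution: T(n) = (A + Bn)·(-1)^n.
From T(0) = -6: A = -6.
From T(1) = -1: (A + B)·(-1) = -1 ⇒ B = 7.
So T(n) = \left(7 n - 6\right) \cdot (-1)^n.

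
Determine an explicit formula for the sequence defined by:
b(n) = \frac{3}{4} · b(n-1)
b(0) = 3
Pure geometric recurrence with ratio \frac{3}{4}.
By induction b(n) = b(0) · (\frac{3}{4})^n = 3 \left(\frac{3}{4}\right)^{n}.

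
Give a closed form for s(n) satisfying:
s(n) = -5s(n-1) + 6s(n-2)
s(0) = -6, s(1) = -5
Characteristic equation: x² + 5x - 6 = 0, which factors as (x - (1))(x - (-6)) = 0.
Roots r₁ = 1, r₂ = -6 (distinct).
General solution: s(n) = A·(1)^n + B·(-6)^n.
From s(0) = -6: A + B = -6.
From s(1) = -5: A - 6B = -5.
Solving: A = - \frac{41}{7}, B = - \frac{1}{7}.
So s(n) = - \frac{\left(-6\right)^{n}}{7} - \frac{41}{7}.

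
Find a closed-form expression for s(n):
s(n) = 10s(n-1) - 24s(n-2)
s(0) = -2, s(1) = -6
Characteristic equation: x² - 10x + 24 = 0, which factors as (x - (4))(x - (6)) = 0.
Roots r₁ = 4, r₂ = 6 (distinct).
General solution: s(n) = A·(4)^n + B·(6)^n.
From s(0) = -2: A + B = -2.
From s(1) = -6: 4A + 6B = -6.
Solving: A = -3, B = 1.
So s(n) = - 3 \cdot 4^{n} + 6^{n}.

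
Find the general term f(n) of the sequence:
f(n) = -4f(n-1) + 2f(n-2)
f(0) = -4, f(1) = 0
Characteristic equation: x² + 4x - 2 = 0.
Discriminant Δ = (-4)² + 4·(2) = 24.
Roots r₁,₂ = (-4 ± √24)/2, so r₁ = -2 + \sqrt{6}, r₂ = - \sqrt{6} - 2.
General solution: f(n) = A·r₁^n + B·r₂^n.
From the initial conditions, A + B = -4 and r₁A + r₂B = 0.
Since r₁ - r₂ = √24: A = (0 - (-4)r₂)/√24 = -2 - \frac{2 \sqrt{6}}{3}, and B = -4 - A = -2 + \frac{2 \sqrt{6}}{3}.
So f(n) = \left(-2 - \frac{2 \sqrt{6}}{3}\right)\left(-2 + \sqrt{6}\right)^n + \left(-2 + \frac{2 \sqrt{6}}{3}\right)\left(- \sqrt{6} - 2\right)^n.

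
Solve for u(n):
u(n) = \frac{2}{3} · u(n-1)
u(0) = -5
Pure geometric recurrence with ratio \frac{2}{3}.
By induction u(n) = u(0) · (\frac{2}{3})^n = - 5 \left(\frac{2}{3}\right)^{n}.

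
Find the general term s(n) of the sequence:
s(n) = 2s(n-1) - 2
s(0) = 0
First-order linear non-homogeneous.
Homogeneous solution: s_h(n) = A·(2)^n.
Try constant particular solution s_p = K: K = 2K - 2 ⇒ K = 2.
General: s(n) = A·(2)^n + 2.
Apply s(0) = 0: A + 2 = 0 ⇒ A = -2.
So s(n) = 2 - 2 \cdot 2^{n}.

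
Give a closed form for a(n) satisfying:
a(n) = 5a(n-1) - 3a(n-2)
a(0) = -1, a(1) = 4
Characteristic equation: x² - 5x + 3 = 0.
Discriminant Δ = (5)² + 4·(-3) = 13.
Roots r₁,₂ = (5 ± √13)/2, so r₁ = \frac{\sqrt{13}}{2} + \frac{5}{2}, r₂ = \frac{5}{2} - \frac{\sqrt{13}}{2}.
General solution: a(n) = A·r₁^n + B·r₂^n.
From the initial conditions, A + B = -1 and r₁A + r₂B = 4.
Since r₁ - r₂ = √13: A = (4 - (-1)r₂)/√13 = - \frac{1}{2} + \frac{\sqrt{13}}{2}, and B = -1 - A = - \frac{\sqrt{13}}{2} - \frac{1}{2}.
So a(n) = \left(- \frac{1}{2} + \frac{\sqrt{13}}{2}\right)\left(\frac{\sqrt{13}}{2} + \frac{5}{2}\right)^n + \left(- \frac{\sqrt{13}}{2} - \frac{1}{2}\right)\left(\frac{5}{2} - \frac{\sqrt{13}}{2}\right)^n.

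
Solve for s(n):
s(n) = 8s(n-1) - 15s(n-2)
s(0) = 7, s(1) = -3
Characteristic equation: x² - 8x + 15 = 0, which factors as (x - (3))(x - (5)) = 0.
Roots r₁ = 3, r₂ = 5 (distinct).
General solution: s(n) = A·(3)^n + B·(5)^n.
From s(0) = 7: A + B = 7.
From s(1) = -3: 3A + 5B = -3.
Solving: A = 19, B = -12.
So s(n) = 19 \cdot 3^{n} - 12 \cdot 5^{n}.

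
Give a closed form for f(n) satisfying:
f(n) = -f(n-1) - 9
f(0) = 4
First-order linear non-homogeneous.
Homogeneous solution: f_h(n) = A·(-1)^n.
Try constant particular solution f_p = K: K = -K - 9 ⇒ K = - \frac{9}{2}.
General: f(n) = A·(-1)^n - \frac{9}{2}.
Apply f(0) = 4: A - \frac{9}{2} = 4 ⇒ A = \frac{17}{2}.
So f(n) = \frac{17 \left(-1\right)^{n}}{2} - \frac{9}{2}.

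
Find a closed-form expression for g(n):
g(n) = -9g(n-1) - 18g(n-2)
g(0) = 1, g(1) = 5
Characteristic equation: x² + 9x + 18 = 0, which factors as (x - (-3))(x - (-6)) = 0.
Roots r₁ = -3, r₂ = -6 (distinct).
General solution: g(n) = A·(-3)^n + B·(-6)^n.
From g(0) = 1: A + B = 1.
From g(1) = 5: -3A - 6B = 5.
Solving: A = \frac{11}{3}, B = - \frac{8}{3}.
So g(n) = \frac{11 \left(-3\right)^{n}}{3} - \frac{8 \left(-6\right)^{n}}{3}.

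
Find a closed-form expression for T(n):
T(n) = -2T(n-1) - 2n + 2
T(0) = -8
First-order linear with linear forcing.
Homogeneous solution: T_h(n) = A·(-2)^n.
Try particular T_p(n) = pn + q. Substituting:
  pn + q = -2(p(n-1) + q) - 2n + 2.
Matching the n-coefficient: p = -2p - 2 ⇒ p = - \frac{2}{3}.
Matching constants: q = 2p - 2q + 2 ⇒ q = \frac{2}{9}.
General: T(n) = A·(-2)^n - \frac{2 n}{3} + \frac{2}{9}.
Apply T(0) = -8: A + \frac{2}{9} = -8 ⇒ A = - \frac{74}{9}.
So T(n) = - \frac{74 \left(-2\right)^{n}}{9} - \frac{2 n}{3} + \frac{2}{9}.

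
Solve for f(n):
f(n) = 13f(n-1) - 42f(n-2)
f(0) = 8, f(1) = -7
Characteristic equation: x² - 13x + 42 = 0, which factors as (x - (7))(x - (6)) = 0.
Roots r₁ = 7, r₂ = 6 (distinct).
General solution: f(n) = A·(7)^n + B·(6)^n.
From f(0) = 8: A + B = 8.
From f(1) = -7: 7A + 6B = -7.
Solving: A = -55, B = 63.
So f(n) = 63 \cdot 6^{n} - 55 \cdot 7^{n}.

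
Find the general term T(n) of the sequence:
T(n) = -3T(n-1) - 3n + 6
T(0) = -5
First-order linear with linear forcing.
Homogeneous solution: T_h(n) = A·(-3)^n.
Try particular T_p(n) = pn + q. Substituting:
  pn + q = -3(p(n-1) + q) - 3n + 6.
Matching the n-coefficient: p = -3p - 3 ⇒ p = - \frac{3}{4}.
Matching constants: q = 3p - 3q + 6 ⇒ q = \frac{15}{16}.
General: T(n) = A·(-3)^n - \frac{3 n}{4} + \frac{15}{16}.
Apply T(0) = -5: A + \frac{15}{16} = -5 ⇒ A = - \frac{95}{16}.
So T(n) = - \frac{95 \left(-3\right)^{n}}{16} - \frac{3 n}{4} + \frac{15}{16}.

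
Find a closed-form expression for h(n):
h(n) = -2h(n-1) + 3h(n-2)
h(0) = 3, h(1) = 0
Characteristic equation: x² + 2x - 3 = 0, which factors as (x - (-3))(x - (1)) = 0.
Roots r₁ = -3, r₂ = 1 (distinct).
General solution: h(n) = A·(-3)^n + B·(1)^n.
From h(0) = 3: A + B = 3.
From h(1) = 0: -3A + B = 0.
Solving: A = \frac{3}{4}, B = \frac{9}{4}.
So h(n) = \frac{3 \left(-3\right)^{n}}{4} + \frac{9}{4}.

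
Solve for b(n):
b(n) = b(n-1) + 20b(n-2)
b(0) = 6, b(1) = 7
Characteristic equation: x² - x - 20 = 0, which factors as (x - (-4))(x - (5)) = 0.
Roots r₁ = -4, r₂ = 5 (distinct).
General solution: b(n) = A·(-4)^n + B·(5)^n.
From b(0) = 6: A + B = 6.
From b(1) = 7: -4A + 5B = 7.
Solving: A = \frac{23}{9}, B = \frac{31}{9}.
So b(n) = \frac{23 \left(-4\right)^{n}}{9} + \frac{31 \cdot 5^{n}}{9}.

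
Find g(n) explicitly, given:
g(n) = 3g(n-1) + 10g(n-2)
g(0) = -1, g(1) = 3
Characteristic equation: x² - 3x - 10 = 0, which factors as (x - (5))(x - (-2)) = 0.
Roots r₁ = 5, r₂ = -2 (distinct).
General solution: g(n) = A·(5)^n + B·(-2)^n.
From g(0) = -1: A + B = -1.
From g(1) = 3: 5A - 2B = 3.
Solving: A = \frac{1}{7}, B = - \frac{8}{7}.
So g(n) = - \frac{8 \left(-2\right)^{n}}{7} + \frac{5^{n}}{7}.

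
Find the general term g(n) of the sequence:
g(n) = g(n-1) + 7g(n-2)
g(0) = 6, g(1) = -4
Characteristic equation: x² - x - 7 = 0.
Discriminant Δ = (1)² + 4·(7) = 29.
Roots r₁,₂ = (1 ± √29)/2, so r₁ = \frac{1}{2} + \frac{\sqrt{29}}{2}, r₂ = \frac{1}{2} - \frac{\sqrt{29}}{2}.
General solution: g(n) = A·r₁^n + B·r₂^n.
From the initial conditions, A + B = 6 and r₁A + r₂B = -4.
Since r₁ - r₂ = √29: A = (-4 - (6)r₂)/√29 = 3 - \frac{7 \sqrt{29}}{29}, and B = 6 - A = \frac{7 \sqrt{29}}{29} + 3.
So g(n) = \left(3 - \frac{7 \sqrt{29}}{29}\right)\left(\frac{1}{2} + \frac{\sqrt{29}}{2}\right)^n + \left(\frac{7 \sqrt{29}}{29} + 3\right)\left(\frac{1}{2} - \frac{\sqrt{29}}{2}\right)^n.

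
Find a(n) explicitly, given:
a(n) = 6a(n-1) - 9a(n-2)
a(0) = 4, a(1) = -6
Characteristic equation: x² - 6x + 9 = 0, which is (x - (3))².
Repeated root r = 3.
General solution: a(n) = (A + Bn)·(3)^n.
From a(0) = 4: A = 4.
From a(1) = -6: (A + B)·(3) = -6 ⇒ B = -6.
So a(n) = \left(4 - 6 n\right) \cdot (3)^n.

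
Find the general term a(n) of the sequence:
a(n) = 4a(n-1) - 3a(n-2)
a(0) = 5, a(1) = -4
Characteristic equation: x² - 4x + 3 = 0, which factors as (x - (3))(x - (1)) = 0.
Roots r₁ = 3, r₂ = 1 (distinct).
General solution: a(n) = A·(3)^n + B·(1)^n.
From a(0) = 5: A + B = 5.
From a(1) = -4: 3A + B = -4.
Solving: A = - \frac{9}{2}, B = \frac{19}{2}.
So a(n) = \frac{19}{2} - \frac{9 \cdot 3^{n}}{2}.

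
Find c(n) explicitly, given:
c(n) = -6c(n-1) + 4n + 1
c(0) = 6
First-order linear with linear forcing.
Homogeneous solution: c_h(n) = A·(-6)^n.
Try particular c_p(n) = pn + q. Substituting:
  pn + q = -6(p(n-1) + q) + 4n + 1.
Matching the n-coefficient: p = -6p + 4 ⇒ p = \frac{4}{7}.
Matching constants: q = 6p - 6q + 1 ⇒ q = \frac{31}{49}.
General: c(n) = A·(-6)^n + \frac{4 n}{7} + \frac{31}{49}.
Apply c(0) = 6: A + \frac{31}{49} = 6 ⇒ A = \frac{263}{49}.
So c(n) = \frac{263 \left(-6\right)^{n}}{49} + \frac{4 n}{7} + \frac{31}{49}.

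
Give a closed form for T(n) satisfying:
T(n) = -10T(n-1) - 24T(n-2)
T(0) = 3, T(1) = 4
Characteristic equation: x² + 10x + 24 = 0, which factors as (x - (-6))(x - (-4)) = 0.
Roots r₁ = -6, r₂ = -4 (distinct).
General solution: T(n) = A·(-6)^n + B·(-4)^n.
From T(0) = 3: A + B = 3.
From T(1) = 4: -6A - 4B = 4.
Solving: A = -8, B = 11.
So T(n) = 11 \left(-4\right)^{n} - 8 \left(-6\right)^{n}.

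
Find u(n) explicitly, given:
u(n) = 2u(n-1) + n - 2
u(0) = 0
First-order linear with linear forcing.
Homogeneous solution: u_h(n) = A·(2)^n.
Try particular u_p(n) = pn + q. Substituting:
  pn + q = 2(p(n-1) + q) + n - 2.
Matching the n-coefficient: p = 2p + 1 ⇒ p = -1.
Matching constants: q = -2p + 2q - 2 ⇒ q = 0.
General: u(n) = A·(2)^n - n + 0.
Apply u(0) = 0: A + 0 = 0 ⇒ A = 0.
So u(n) = - n.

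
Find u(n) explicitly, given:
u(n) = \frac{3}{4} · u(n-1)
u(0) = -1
Pure geometric recurrence with ratio \frac{3}{4}.
By induction u(n) = u(0) · (\frac{3}{4})^n = - \left(\frac{3}{4}\right)^{n}.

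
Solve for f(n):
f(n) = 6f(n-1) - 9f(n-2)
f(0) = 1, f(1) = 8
Characteristic equation: x² - 6x + 9 = 0, which is (x - (3))².
Repeated root r = 3.
General solution: f(n) = (A + Bn)·(3)^n.
From f(0) = 1: A = 1.
From f(1) = 8: (A + B)·(3) = 8 ⇒ B = \frac{5}{3}.
So f(n) = \left(\frac{5 n}{3} + 1\right) \cdot (3)^n.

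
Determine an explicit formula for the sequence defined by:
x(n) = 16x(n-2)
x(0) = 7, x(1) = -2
Characteristic equation: x² - 16 = 0, which factors as (x - (-4))(x - (4)) = 0.
Roots r₁ = -4, r₂ = 4 (distinct).
General solution: x(n) = A·(-4)^n + B·(4)^n.
From x(0) = 7: A + B = 7.
From x(1) = -2: -4A + 4B = -2.
Solving: A = \frac{15}{4}, B = \frac{13}{4}.
So x(n) = \frac{15 \left(-4\right)^{n}}{4} + \frac{13 \cdot 4^{n}}{4}.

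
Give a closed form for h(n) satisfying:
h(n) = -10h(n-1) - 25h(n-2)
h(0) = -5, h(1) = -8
Characteristic equation: x² + 10x + 25 = 0, which is (x - (-5))².
Repeated root r = -5.
General solution: h(n) = (A + Bn)·(-5)^n.
From h(0) = -5: A = -5.
From h(1) = -8: (A + B)·(-5) = -8 ⇒ B = \frac{33}{5}.
So h(n) = \left(\frac{33 n}{5} - 5\right) \cdot (-5)^n.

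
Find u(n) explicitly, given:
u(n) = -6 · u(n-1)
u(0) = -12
Pure geometric recurrence with ratio -6.
By induction u(n) = u(0) · (-6)^n = - 12 \left(-6\right)^{n}.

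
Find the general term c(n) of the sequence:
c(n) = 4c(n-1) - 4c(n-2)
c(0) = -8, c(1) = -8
Characteristic equation: x² - 4x + 4 = 0, which is (x - (2))².
Repeated root r = 2.
General solution: c(n) = (A + Bn)·(2)^n.
From c(0) = -8: A = -8.
From c(1) = -8: (A + B)·(2) = -8 ⇒ B = 4.
So c(n) = \left(4 n - 8\right) \cdot (2)^n.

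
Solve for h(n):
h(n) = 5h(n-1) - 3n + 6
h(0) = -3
First-order linear with linear forcing.
Homogeneous solution: h_h(n) = A·(5)^n.
Try particular h_p(n) = pn + q. Substituting:
  pn + q = 5(p(n-1) + q) - 3n + 6.
Matching the n-coefficient: p = 5p - 3 ⇒ p = \frac{3}{4}.
Matching constants: q = -5p + 5q + 6 ⇒ q = - \frac{9}{16}.
General: h(n) = A·(5)^n + \frac{3 n}{4} - \frac{9}{16}.
Apply h(0) = -3: A - \frac{9}{16} = -3 ⇒ A = - \frac{39}{16}.
So h(n) = - \frac{39 \cdot 5^{n}}{16} + \frac{3 n}{4} - \frac{9}{16}.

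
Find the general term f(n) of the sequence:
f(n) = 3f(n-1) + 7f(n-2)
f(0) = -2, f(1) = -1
Characteristic equation: x² - 3x - 7 = 0.
Discriminant Δ = (3)² + 4·(7) = 37.
Roots r₁,₂ = (3 ± √37)/2, so r₁ = \frac{3}{2} + \frac{\sqrt{37}}{2}, r₂ = \frac{3}{2} - \frac{\sqrt{37}}{2}.
General solution: f(n) = A·r₁^n + B·r₂^n.
From the initial conditions, A + B = -2 and r₁A + r₂B = -1.
Since r₁ - r₂ = √37: A = (-1 - (-2)r₂)/√37 = -1 + \frac{2 \sqrt{37}}{37}, and B = -2 - A = -1 - \frac{2 \sqrt{37}}{37}.
So f(n) = \left(-1 + \frac{2 \sqrt{37}}{37}\right)\left(\frac{3}{2} + \frac{\sqrt{37}}{2}\right)^n + \left(-1 - \frac{2 \sqrt{37}}{37}\right)\left(\frac{3}{2} - \frac{\sqrt{37}}{2}\right)^n.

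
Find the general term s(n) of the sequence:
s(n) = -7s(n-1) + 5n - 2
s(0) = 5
First-order linear with linear forcing.
Homogeneous solution: s_h(n) = A·(-7)^n.
Try particular s_p(n) = pn + q. Substituting:
  pn + q = -7(p(n-1) + q) + 5n - 2.
Matching the n-coefficient: p = -7p + 5 ⇒ p = \frac{5}{8}.
Matching constants: q = 7p - 7q - 2 ⇒ q = \frac{19}{64}.
General: s(n) = A·(-7)^n + \frac{5 n}{8} + \frac{19}{64}.
Apply s(0) = 5: A + \frac{19}{64} = 5 ⇒ A = \frac{301}{64}.
So s(n) = \frac{301 \left(-7\right)^{n}}{64} + \frac{5 n}{8} + \frac{19}{64}.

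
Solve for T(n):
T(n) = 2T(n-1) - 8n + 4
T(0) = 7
First-order linear with linear forcing.
Homogeneous solution: T_h(n) = A·(2)^n.
Try particular T_p(n) = pn + q. Substituting:
  pn + q = 2(p(n-1) + q) - 8n + 4.
Matching the n-coefficient: p = 2p - 8 ⇒ p = 8.
Matching constants: q = -2p + 2q + 4 ⇒ q = 12.
General: T(n) = A·(2)^n + 8 n + 12.
Apply T(0) = 7: A + 12 = 7 ⇒ A = -5.
So T(n) = - 5 \cdot 2^{n} + 8 n + 12.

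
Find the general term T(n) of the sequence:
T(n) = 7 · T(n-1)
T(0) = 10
Pure geometric recurrence with ratio 7.
By induction T(n) = T(0) · (7)^n = 10 \cdot 7^{n}.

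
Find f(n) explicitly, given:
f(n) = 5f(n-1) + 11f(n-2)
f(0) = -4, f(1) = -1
Characteristic equation: x² - 5x - 11 = 0.
Discriminant Δ = (5)² + 4·(11) = 69.
Roots r₁,₂ = (5 ± √69)/2, so r₁ = \frac{5}{2} + \frac{\sqrt{69}}{2}, r₂ = \frac{5}{2} - \frac{\sqrt{69}}{2}.
General solution: f(n) = A·r₁^n + B·r₂^n.
From the initial conditions, A + B = -4 and r₁A + r₂B = -1.
Since r₁ - r₂ = √69: A = (-1 - (-4)r₂)/√69 = -2 + \frac{3 \sqrt{69}}{23}, and B = -4 - A = -2 - \frac{3 \sqrt{69}}{23}.
So f(n) = \left(-2 + \frac{3 \sqrt{69}}{23}\right)\left(\frac{5}{2} + \frac{\sqrt{69}}{2}\right)^n + \left(-2 - \frac{3 \sqrt{69}}{23}\right)\left(\frac{5}{2} - \frac{\sqrt{69}}{2}\right)^n.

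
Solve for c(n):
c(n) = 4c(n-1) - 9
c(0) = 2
First-order linear non-homogeneous.
Homogeneous solution: c_h(n) = A·(4)^n.
Try constant particular solution c_p = K: K = 4K - 9 ⇒ K = 3.
General: c(n) = A·(4)^n + 3.
Apply c(0) = 2: A + 3 = 2 ⇒ A = -1.
So c(n) = 3 - 4^{n}.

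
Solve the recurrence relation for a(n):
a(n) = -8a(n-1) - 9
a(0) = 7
First-order linear non-homogeneous.
Homogeneous solution: a_h(n) = A·(-8)^n.
Try constant particular solution a_p = K: K = -8K - 9 ⇒ K = -1.
General: a(n) = A·(-8)^n - 1.
Apply a(0) = 7: A - 1 = 7 ⇒ A = 8.
So a(n) = 8 \left(-8\right)^{n} - 1.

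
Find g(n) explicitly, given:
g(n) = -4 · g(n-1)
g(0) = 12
Pure geometric recurrence with ratio -4.
By induction g(n) = g(0) · (-4)^n = 12 \left(-4\right)^{n}.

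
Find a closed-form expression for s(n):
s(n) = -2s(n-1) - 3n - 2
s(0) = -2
First-order linear with linear forcing.
Homogeneous solution: s_h(n) = A·(-2)^n.
Try particular s_p(n) = pn + q. Substituting:
  pn + q = -2(p(n-1) + q) - 3n - 2.
Matching the n-coefficient: p = -2p - 3 ⇒ p = -1.
Matching constants: q = 2p - 2q - 2 ⇒ q = - \frac{4}{3}.
General: s(n) = A·(-2)^n - n - \frac{4}{3}.
Apply s(0) = -2: A - \frac{4}{3} = -2 ⇒ A = - \frac{2}{3}.
So s(n) = - \frac{2 \left(-2\right)^{n}}{3} - n - \frac{4}{3}.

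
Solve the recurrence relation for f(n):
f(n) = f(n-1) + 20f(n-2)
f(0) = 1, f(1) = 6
Characteristic equation: x² - x - 20 = 0, which factors as (x - (5))(x - (-4)) = 0.
Roots r₁ = 5, r₂ = -4 (distinct).
General solution: f(n) = A·(5)^n + B·(-4)^n.
From f(0) = 1: A + B = 1.
From f(1) = 6: 5A - 4B = 6.
Solving: A = \frac{10}{9}, B = - \frac{1}{9}.
So f(n) = - \frac{\left(-4\right)^{n}}{9} + \frac{10 \cdot 5^{n}}{9}.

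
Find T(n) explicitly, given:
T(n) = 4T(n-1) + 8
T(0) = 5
First-order linear non-homogeneous.
Homogeneous solution: T_h(n) = A·(4)^n.
Try constant particular solution T_p = K: K = 4K + 8 ⇒ K = - \frac{8}{3}.
General: T(n) = A·(4)^n - \frac{8}{3}.
Apply T(0) = 5: A - \frac{8}{3} = 5 ⇒ A = \frac{23}{3}.
So T(n) = \frac{23 \cdot 4^{n}}{3} - \frac{8}{3}.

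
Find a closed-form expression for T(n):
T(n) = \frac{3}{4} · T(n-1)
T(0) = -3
Pure geometric recurrence with ratio \frac{3}{4}.
By induction T(n) = T(0) · (\frac{3}{4})^n = - 3 \left(\frac{3}{4}\right)^{n}.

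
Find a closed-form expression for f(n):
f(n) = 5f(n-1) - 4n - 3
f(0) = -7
First-order linear with linear forcing.
Homogeneous solution: f_h(n) = A·(5)^n.
Try particular f_p(n) = pn + q. Substituting:
  pn + q = 5(p(n-1) + q) - 4n - 3.
Matching the n-coefficient: p = 5p - 4 ⇒ p = 1.
Matching constants: q = -5p + 5q - 3 ⇒ q = 2.
General: f(n) = A·(5)^n + n + 2.
Apply f(0) = -7: A + 2 = -7 ⇒ A = -9.
So f(n) = - 9 \cdot 5^{n} + n + 2.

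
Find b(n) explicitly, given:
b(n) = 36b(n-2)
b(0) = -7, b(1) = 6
Characteristic equation: x² - 36 = 0, which factors as (x - (-6))(x - (6)) = 0.
Roots r₁ = -6, r₂ = 6 (distinct).
General solution: b(n) = A·(-6)^n + B·(6)^n.
From b(0) = -7: A + B = -7.
From b(1) = 6: -6A + 6B = 6.
Solving: A = -4, B = -3.
So b(n) = - 4 \left(-6\right)^{n} - 3 \cdot 6^{n}.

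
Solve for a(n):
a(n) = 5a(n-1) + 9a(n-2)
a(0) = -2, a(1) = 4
Characteristic equation: x² - 5x - 9 = 0.
Discriminant Δ = (5)² + 4·(9) = 61.
Roots r₁,₂ = (5 ± √61)/2, so r₁ = \frac{5}{2} + \frac{\sqrt{61}}{2}, r₂ = \frac{5}{2} - \frac{\sqrt{61}}{2}.
General solution: a(n) = A·r₁^n + B·r₂^n.
From the initial conditions, A + B = -2 and r₁A + r₂B = 4.
Since r₁ - r₂ = √61: A = (4 - (-2)r₂)/√61 = -1 + \frac{9 \sqrt{61}}{61}, and B = -2 - A = - \frac{9 \sqrt{61}}{61} - 1.
So a(n) = \left(-1 + \frac{9 \sqrt{61}}{61}\right)\left(\frac{5}{2} + \frac{\sqrt{61}}{2}\right)^n + \left(- \frac{9 \sqrt{61}}{61} - 1\right)\left(\frac{5}{2} - \frac{\sqrt{61}}{2}\right)^n.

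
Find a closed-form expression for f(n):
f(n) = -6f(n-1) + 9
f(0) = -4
First-order linear non-homogeneous.
Homogeneous solution: f_h(n) = A·(-6)^n.
Try constant particular solution f_p = K: K = -6K + 9 ⇒ K = \frac{9}{7}.
General: f(n) = A·(-6)^n + \frac{9}{7}.
Apply f(0) = -4: A + \frac{9}{7} = -4 ⇒ A = - \frac{37}{7}.
So f(n) = \frac{9}{7} - \frac{37 \left(-6\right)^{n}}{7}.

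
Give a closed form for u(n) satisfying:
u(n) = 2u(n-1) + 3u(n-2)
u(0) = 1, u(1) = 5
Characteristic equation: x² - 2x - 3 = 0, which factors as (x - (-1))(x - (3)) = 0.
Roots r₁ = -1, r₂ = 3 (distinct).
General solution: u(n) = A·(-1)^n + B·(3)^n.
From u(0) = 1: A + B = 1.
From u(1) = 5: -A + 3B = 5.
Solving: A = - \frac{1}{2}, B = \frac{3}{2}.
So u(n) = - \frac{\left(-1\right)^{n}}{2} + \frac{3 \cdot 3^{n}}{2}.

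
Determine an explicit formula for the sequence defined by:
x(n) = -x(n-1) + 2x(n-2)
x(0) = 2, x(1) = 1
Characteristic equation: x² + x - 2 = 0, which factors as (x - (1))(x - (-2)) = 0.
Roots r₁ = 1, r₂ = -2 (distinct).
General solution: x(n) = A·(1)^n + B·(-2)^n.
From x(0) = 2: A + B = 2.
From x(1) = 1: A - 2B = 1.
Solving: A = \frac{5}{3}, B = \frac{1}{3}.
So x(n) = \frac{\left(-2\right)^{n}}{3} + \frac{5}{3}.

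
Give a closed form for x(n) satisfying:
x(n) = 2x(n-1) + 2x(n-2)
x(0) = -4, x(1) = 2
Characteristic equation: x² - 2x - 2 = 0.
Discriminant Δ = (2)² + 4·(2) = 12.
Roots r₁,₂ = (2 ± √12)/2, so r₁ = 1 + \sqrt{3}, r₂ = 1 - \sqrt{3}.
General solution: x(n) = A·r₁^n + B·r₂^n.
From the initial conditions, A + B = -4 and r₁A + r₂B = 2.
Since r₁ - r₂ = √12: A = (2 - (-4)r₂)/√12 = -2 + \sqrt{3}, and B = -4 - A = -2 - \sqrt{3}.
So x(n) = \left(-2 + \sqrt{3}\right)\left(1 + \sqrt{3}\right)^n + \left(-2 - \sqrt{3}\right)\left(1 - \sqrt{3}\right)^n.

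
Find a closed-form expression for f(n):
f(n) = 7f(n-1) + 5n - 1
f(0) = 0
First-order linear with linear forcing.
Homogeneous solution: f_h(n) = A·(7)^n.
Try particular f_p(n) = pn + q. Substituting:
  pn + q = 7(p(n-1) + q) + 5n - 1.
Matching the n-coefficient: p = 7p + 5 ⇒ p = - \frac{5}{6}.
Matching constants: q = -7p + 7q - 1 ⇒ q = - \frac{29}{36}.
General: f(n) = A·(7)^n - \frac{5 n}{6} - \frac{29}{36}.
Apply f(0) = 0: A - \frac{29}{36} = 0 ⇒ A = \frac{29}{36}.
So f(n) = \frac{29 \cdot 7^{n}}{36} - \frac{5 n}{6} - \frac{29}{36}.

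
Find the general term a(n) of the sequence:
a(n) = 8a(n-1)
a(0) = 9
This is a homogeneous first-order recurrence with ratio 8.
By induction a(n) = a(0) · (8)^n = 9 \cdot 8^{n}.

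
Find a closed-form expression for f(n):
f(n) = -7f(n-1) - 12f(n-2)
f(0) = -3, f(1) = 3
Characteristic equation: x² + 7x + 12 = 0, which factors as (x - (-3))(x - (-4)) = 0.
Roots r₁ = -3, r₂ = -4 (distinct).
General solution: f(n) = A·(-3)^n + B·(-4)^n.
From f(0) = -3: A + B = -3.
From f(1) = 3: -3A - 4B = 3.
Solving: A = -9, B = 6.
So f(n) = - 9 \left(-3\right)^{n} + 6 \left(-4\right)^{n}.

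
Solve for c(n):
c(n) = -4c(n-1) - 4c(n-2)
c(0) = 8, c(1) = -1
Characteristic equation: x² + 4x + 4 = 0, which is (x - (-2))².
Repeated root r = -2.
General solution: c(n) = (A + Bn)·(-2)^n.
From c(0) = 8: A = 8.
From c(1) = -1: (A + B)·(-2) = -1 ⇒ B = - \frac{15}{2}.
So c(n) = \left(8 - \frac{15 n}{2}\right) \cdot (-2)^n.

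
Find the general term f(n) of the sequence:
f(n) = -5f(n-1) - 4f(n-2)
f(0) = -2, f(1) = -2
Characteristic equation: x² + 5x + 4 = 0, which factors as (x - (-4))(x - (-1)) = 0.
Roots r₁ = -4, r₂ = -1 (distinct).
General solution: f(n) = A·(-4)^n + B·(-1)^n.
From f(0) = -2: A + B = -2.
From f(1) = -2: -4A - B = -2.
Solving: A = \frac{4}{3}, B = - \frac{10}{3}.
So f(n) = - \frac{10 \left(-1\right)^{n}}{3} + \frac{4 \left(-4\right)^{n}}{3}.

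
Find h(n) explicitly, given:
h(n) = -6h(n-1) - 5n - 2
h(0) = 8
First-order linear with linear forcing.
Homogeneous solution: h_h(n) = A·(-6)^n.
Try particular h_p(n) = pn + q. Substituting:
  pn + q = -6(p(n-1) + q) - 5n - 2.
Matching the n-coefficient: p = -6p - 5 ⇒ p = - \frac{5}{7}.
Matching constants: q = 6p - 6q - 2 ⇒ q = - \frac{44}{49}.
General: h(n) = A·(-6)^n - \frac{5 n}{7} - \frac{44}{49}.
Apply h(0) = 8: A - \frac{44}{49} = 8 ⇒ A = \frac{436}{49}.
So h(n) = \frac{436 \left(-6\right)^{n}}{49} - \frac{5 n}{7} - \frac{44}{49}.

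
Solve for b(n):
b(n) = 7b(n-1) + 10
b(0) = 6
First-order linear non-homogeneous.
Homogeneous solution: b_h(n) = A·(7)^n.
Try constant particular solution b_p = K: K = 7K + 10 ⇒ K = - \frac{5}{3}.
General: b(n) = A·(7)^n - \frac{5}{3}.
Apply b(0) = 6: A - \frac{5}{3} = 6 ⇒ A = \frac{23}{3}.
So b(n) = \frac{23 \cdot 7^{n}}{3} - \frac{5}{3}.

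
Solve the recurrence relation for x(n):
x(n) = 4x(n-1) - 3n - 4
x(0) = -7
First-order linear with linear forcing.
Homogeneous solution: x_h(n) = A·(4)^n.
Try particular x_p(n) = pn + q. Substituting:
  pn + q = 4(p(n-1) + q) - 3n - 4.
Matching the n-coefficient: p = 4p - 3 ⇒ p = 1.
Matching constants: q = -4p + 4q - 4 ⇒ q = \frac{8}{3}.
General: x(n) = A·(4)^n + n + \frac{8}{3}.
Apply x(0) = -7: A + \frac{8}{3} = -7 ⇒ A = - \frac{29}{3}.
So x(n) = - \frac{29 \cdot 4^{n}}{3} + n + \frac{8}{3}.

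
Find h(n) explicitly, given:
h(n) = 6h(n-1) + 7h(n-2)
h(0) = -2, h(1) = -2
Characteristic equation: x² - 6x - 7 = 0, which factors as (x - (7))(x - (-1)) = 0.
Roots r₁ = 7, r₂ = -1 (distinct).
General solution: h(n) = A·(7)^n + B·(-1)^n.
From h(0) = -2: A + B = -2.
From h(1) = -2: 7A - B = -2.
Solving: A = - \frac{1}{2}, B = - \frac{3}{2}.
So h(n) = - \frac{3 \left(-1\right)^{n}}{2} - \frac{7^{n}}{2}.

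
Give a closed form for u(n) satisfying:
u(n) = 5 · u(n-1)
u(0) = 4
Pure geometric recurrence with ratio 5.
By induction u(n) = u(0) · (5)^n = 4 \cdot 5^{n}.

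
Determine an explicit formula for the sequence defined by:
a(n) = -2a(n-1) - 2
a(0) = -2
First-order linear non-homogeneous.
Homogeneous solution: a_h(n) = A·(-2)^n.
Try constant particular solution a_p = K: K = -2K - 2 ⇒ K = - \frac{2}{3}.
General: a(n) = A·(-2)^n - \frac{2}{3}.
Apply a(0) = -2: A - \frac{2}{3} = -2 ⇒ A = - \frac{4}{3}.
So a(n) = - \frac{4 \left(-2\right)^{n}}{3} - \frac{2}{3}.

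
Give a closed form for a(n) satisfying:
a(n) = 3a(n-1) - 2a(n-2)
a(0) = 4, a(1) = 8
Characteristic equation: x² - 3x + 2 = 0, which factors as (x - (1))(x - (2)) = 0.
Roots r₁ = 1, r₂ = 2 (distinct).
General solution: a(n) = A·(1)^n + B·(2)^n.
From a(0) = 4: A + B = 4.
From a(1) = 8: A + 2B = 8.
Solving: A = 0, B = 4.
So a(n) = 4 \cdot 2^{n}.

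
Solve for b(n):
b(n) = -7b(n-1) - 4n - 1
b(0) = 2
First-order linear with linear forcing.
Homogeneous solution: b_h(n) = A·(-7)^n.
Try particular b_p(n) = pn + q. Substituting:
  pn + q = -7(p(n-1) + q) - 4n - 1.
Matching the n-coefficient: p = -7p - 4 ⇒ p = - \frac{1}{2}.
Matching constants: q = 7p - 7q - 1 ⇒ q = - \frac{9}{16}.
General: b(n) = A·(-7)^n - \frac{n}{2} - \frac{9}{16}.
Apply b(0) = 2: A - \frac{9}{16} = 2 ⇒ A = \frac{41}{16}.
So b(n) = \frac{41 \left(-7\right)^{n}}{16} - \frac{n}{2} - \frac{9}{16}.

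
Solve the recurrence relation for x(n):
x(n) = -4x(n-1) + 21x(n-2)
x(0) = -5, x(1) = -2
Characteristic equation: x² + 4x - 21 = 0, which factors as (x - (-7))(x - (3)) = 0.
Roots r₁ = -7, r₂ = 3 (distinct).
General solution: x(n) = A·(-7)^n + B·(3)^n.
From x(0) = -5: A + B = -5.
From x(1) = -2: -7A + 3B = -2.
Solving: A = - \frac{13}{10}, B = - \frac{37}{10}.
So x(n) = - \frac{13 \left(-7\right)^{n}}{10} - \frac{37 \cdot 3^{n}}{10}.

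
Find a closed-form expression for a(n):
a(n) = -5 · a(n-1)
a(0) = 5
Pure geometric recurrence with ratio -5.
By induction a(n) = a(0) · (-5)^n = 5 \left(-5\right)^{n}.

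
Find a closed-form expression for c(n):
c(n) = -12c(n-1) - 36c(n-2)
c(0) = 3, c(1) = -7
Characteristic equation: x² + 12x + 36 = 0, which is (x - (-6))².
Repeated root r = -6.
General solution: c(n) = (A + Bn)·(-6)^n.
From c(0) = 3: A = 3.
From c(1) = -7: (A + B)·(-6) = -7 ⇒ B = - \frac{11}{6}.
So c(n) = \left(3 - \frac{11 n}{6}\right) \cdot (-6)^n.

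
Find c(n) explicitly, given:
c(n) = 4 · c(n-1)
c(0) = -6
Pure geometric recurrence with ratio 4.
By induction c(n) = c(0) · (4)^n = - 6 \cdot 4^{n}.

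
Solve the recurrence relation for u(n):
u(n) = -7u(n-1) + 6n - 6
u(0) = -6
First-order linear with linear forcing.
Homogeneous solution: u_h(n) = A·(-7)^n.
Try particular u_p(n) = pn + q. Substituting:
  pn + q = -7(p(n-1) + q) + 6n - 6.
Matching the n-coefficient: p = -7p + 6 ⇒ p = \frac{3}{4}.
Matching constants: q = 7p - 7q - 6 ⇒ q = - \frac{3}{32}.
General: u(n) = A·(-7)^n + \frac{3 n}{4} - \frac{3}{32}.
Apply u(0) = -6: A - \frac{3}{32} = -6 ⇒ A = - \frac{189}{32}.
So u(n) = - \frac{189 \left(-7\right)^{n}}{32} + \frac{3 n}{4} - \frac{3}{32}.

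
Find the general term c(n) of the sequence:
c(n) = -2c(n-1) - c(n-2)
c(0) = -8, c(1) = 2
Characteristic equation: x² + 2x + 1 = 0, which is (x - (-1))².
Repeated root r = -1.
General solution: c(n) = (A + Bn)·(-1)^n.
From c(0) = -8: A = -8.
From c(1) = 2: (A + B)·(-1) = 2 ⇒ B = 6.
So c(n) = \left(6 n - 8\right) \cdot (-1)^n.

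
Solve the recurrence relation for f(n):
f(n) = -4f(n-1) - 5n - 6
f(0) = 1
First-order linear with linear forcing.
Homogeneous solution: f_h(n) = A·(-4)^n.
Try particular f_p(n) = pn + q. Substituting:
  pn + q = -4(p(n-1) + q) - 5n - 6.
Matching the n-coefficient: p = -4p - 5 ⇒ p = -1.
Matching constants: q = 4p - 4q - 6 ⇒ q = -2.
General: f(n) = A·(-4)^n - n - 2.
Apply f(0) = 1: A - 2 = 1 ⇒ A = 3.
So f(n) = 3 \left(-4\right)^{n} - n - 2.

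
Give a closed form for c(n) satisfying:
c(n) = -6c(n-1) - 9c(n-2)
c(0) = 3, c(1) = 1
Characteristic equation: x² + 6x + 9 = 0, which is (x - (-3))².
Repeated root r = -3.
General solution: c(n) = (A + Bn)·(-3)^n.
From c(0) = 3: A = 3.
From c(1) = 1: (A + B)·(-3) = 1 ⇒ B = - \frac{10}{3}.
So c(n) = \left(3 - \frac{10 n}{3}\right) \cdot (-3)^n.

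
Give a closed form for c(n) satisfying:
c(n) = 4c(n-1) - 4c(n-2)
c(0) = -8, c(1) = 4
Characteristic equation: x² - 4x + 4 = 0, which is (x - (2))².
Repeated root r = 2.
General solution: c(n) = (A + Bn)·(2)^n.
From c(0) = -8: A = -8.
From c(1) = 4: (A + B)·(2) = 4 ⇒ B = 10.
So c(n) = \left(10 n - 8\right) \cdot (2)^n.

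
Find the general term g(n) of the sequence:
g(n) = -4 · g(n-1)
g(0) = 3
Pure geometric recurrence with ratio -4.
By induction g(n) = g(0) · (-4)^n = 3 \left(-4\right)^{n}.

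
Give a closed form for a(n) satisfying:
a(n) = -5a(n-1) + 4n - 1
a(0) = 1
First-order linear with linear forcing.
Homogeneous solution: a_h(n) = A·(-5)^n.
Try particular a_p(n) = pn + q. Substituting:
  pn + q = -5(p(n-1) + q) + 4n - 1.
Matching the n-coefficient: p = -5p + 4 ⇒ p = \frac{2}{3}.
Matching constants: q = 5p - 5q - 1 ⇒ q = \frac{7}{18}.
General: a(n) = A·(-5)^n + \frac{2 n}{3} + \frac{7}{18}.
Apply a(0) = 1: A + \frac{7}{18} = 1 ⇒ A = \frac{11}{18}.
So a(n) = \frac{11 \left(-5\right)^{n}}{18} + \frac{2 n}{3} + \frac{7}{18}.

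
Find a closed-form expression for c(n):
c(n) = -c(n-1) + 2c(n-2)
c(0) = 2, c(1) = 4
Characteristic equation: x² + x - 2 = 0, which factors as (x - (1))(x - (-2)) = 0.
Roots r₁ = 1, r₂ = -2 (distinct).
General solution: c(n) = A·(1)^n + B·(-2)^n.
From c(0) = 2: A + B = 2.
From c(1) = 4: A - 2B = 4.
Solving: A = \frac{8}{3}, B = - \frac{2}{3}.
So c(n) = \frac{8}{3} - \frac{2 \left(-2\right)^{n}}{3}.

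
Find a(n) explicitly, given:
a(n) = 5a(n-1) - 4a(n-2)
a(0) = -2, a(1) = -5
Characteristic equation: x² - 5x + 4 = 0, which factors as (x - (4))(x - (1)) = 0.
Roots r₁ = 4, r₂ = 1 (distinct).
General solution: a(n) = A·(4)^n + B·(1)^n.
From a(0) = -2: A + B = -2.
From a(1) = -5: 4A + B = -5.
Solving: A = -1, B = -1.
So a(n) = - 4^{n} - 1.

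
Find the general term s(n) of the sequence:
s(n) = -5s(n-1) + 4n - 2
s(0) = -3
First-order linear with linear forcing.
Homogeneous solution: s_h(n) = A·(-5)^n.
Try particular s_p(n) = pn + q. Substituting:
  pn + q = -5(p(n-1) + q) + 4n - 2.
Matching the n-coefficient: p = -5p + 4 ⇒ p = \frac{2}{3}.
Matching constants: q = 5p - 5q - 2 ⇒ q = \frac{2}{9}.
General: s(n) = A·(-5)^n + \frac{2 n}{3} + \frac{2}{9}.
Apply s(0) = -3: A + \frac{2}{9} = -3 ⇒ A = - \frac{29}{9}.
So s(n) = - \frac{29 \left(-5\right)^{n}}{9} + \frac{2 n}{3} + \frac{2}{9}.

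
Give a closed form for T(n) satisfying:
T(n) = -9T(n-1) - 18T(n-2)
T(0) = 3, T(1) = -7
Characteristic equation: x² + 9x + 18 = 0, which factors as (x - (-6))(x - (-3)) = 0.
Roots r₁ = -6, r₂ = -3 (distinct).
General solution: T(n) = A·(-6)^n + B·(-3)^n.
From T(0) = 3: A + B = 3.
From T(1) = -7: -6A - 3B = -7.
Solving: A = - \frac{2}{3}, B = \frac{11}{3}.
So T(n) = \frac{11 \left(-3\right)^{n}}{3} - \frac{2 \left(-6\right)^{n}}{3}.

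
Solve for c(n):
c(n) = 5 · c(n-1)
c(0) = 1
Pure geometric recurrence with ratio 5.
By induction c(n) = c(0) · (5)^n = 5^{n}.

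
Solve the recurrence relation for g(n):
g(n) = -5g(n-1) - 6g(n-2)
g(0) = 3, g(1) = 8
Characteristic equation: x² + 5x + 6 = 0, which factors as (x - (-3))(x - (-2)) = 0.
Roots r₁ = -3, r₂ = -2 (distinct).
General solution: g(n) = A·(-3)^n + B·(-2)^n.
From g(0) = 3: A + B = 3.
From g(1) = 8: -3A - 2B = 8.
Solving: A = -14, B = 17.
So g(n) = 17 \left(-2\right)^{n} - 14 \left(-3\right)^{n}.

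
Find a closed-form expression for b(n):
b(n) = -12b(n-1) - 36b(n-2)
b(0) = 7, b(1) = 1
Characteristic equation: x² + 12x + 36 = 0, which is (x - (-6))².
Repeated root r = -6.
General solution: b(n) = (A + Bn)·(-6)^n.
From b(0) = 7: A = 7.
From b(1) = 1: (A + B)·(-6) = 1 ⇒ B = - \frac{43}{6}.
So b(n) = \left(7 - \frac{43 n}{6}\right) \cdot (-6)^n.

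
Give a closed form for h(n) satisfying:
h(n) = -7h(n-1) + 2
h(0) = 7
First-order linear non-homogeneous.
Homogeneous solution: h_h(n) = A·(-7)^n.
Try constant particular solution h_p = K: K = -7K + 2 ⇒ K = \frac{1}{4}.
General: h(n) = A·(-7)^n + \frac{1}{4}.
Apply h(0) = 7: A + \frac{1}{4} = 7 ⇒ A = \frac{27}{4}.
So h(n) = \frac{27 \left(-7\right)^{n}}{4} + \frac{1}{4}.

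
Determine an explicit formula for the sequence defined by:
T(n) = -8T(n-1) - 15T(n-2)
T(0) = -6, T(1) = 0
Characteristic equation: x² + 8x + 15 = 0, which factors as (x - (-3))(x - (-5)) = 0.
Roots r₁ = -3, r₂ = -5 (distinct).
General solution: T(n) = A·(-3)^n + B·(-5)^n.
From T(0) = -6: A + B = -6.
From T(1) = 0: -3A - 5B = 0.
Solving: A = -15, B = 9.
So T(n) = - 15 \left(-3\right)^{n} + 9 \left(-5\right)^{n}.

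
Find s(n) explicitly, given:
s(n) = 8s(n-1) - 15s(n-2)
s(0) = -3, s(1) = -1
Characteristic equation: x² - 8x + 15 = 0, which factors as (x - (3))(x - (5)) = 0.
Roots r₁ = 3, r₂ = 5 (distinct).
General solution: s(n) = A·(3)^n + B·(5)^n.
From s(0) = -3: A + B = -3.
From s(1) = -1: 3A + 5B = -1.
Solving: A = -7, B = 4.
So s(n) = - 7 \cdot 3^{n} + 4 \cdot 5^{n}.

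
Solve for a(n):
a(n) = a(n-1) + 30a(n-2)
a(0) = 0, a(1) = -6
Characteristic equation: x² - x - 30 = 0, which factors as (x - (6))(x - (-5)) = 0.
Roots r₁ = 6, r₂ = -5 (distinct).
General solution: a(n) = A·(6)^n + B·(-5)^n.
From a(0) = 0: A + B = 0.
From a(1) = -6: 6A - 5B = -6.
Solving: A = - \frac{6}{11}, B = \frac{6}{11}.
So a(n) = \frac{6 \left(-5\right)^{n}}{11} - \frac{6 \cdot 6^{n}}{11}.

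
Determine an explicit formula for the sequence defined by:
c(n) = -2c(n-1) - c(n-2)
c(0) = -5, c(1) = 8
Characteristic equation: x² + 2x + 1 = 0, which is (x - (-1))².
Repeated root r = -1.
General solution: c(n) = (A + Bn)·(-1)^n.
From c(0) = -5: A = -5.
From c(1) = 8: (A + B)·(-1) = 8 ⇒ B = -3.
So c(n) = \left(- 3 n - 5\right) \cdot (-1)^n.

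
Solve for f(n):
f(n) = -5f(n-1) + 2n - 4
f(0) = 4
First-order linear with linear forcing.
Homogeneous solution: f_h(n) = A·(-5)^n.
Try particular f_p(n) = pn + q. Substituting:
  pn + q = -5(p(n-1) + q) + 2n - 4.
Matching the n-coefficient: p = -5p + 2 ⇒ p = \frac{1}{3}.
Matching constants: q = 5p - 5q - 4 ⇒ q = - \frac{7}{18}.
General: f(n) = A·(-5)^n + \frac{n}{3} - \frac{7}{18}.
Apply f(0) = 4: A - \frac{7}{18} = 4 ⇒ A = \frac{79}{18}.
So f(n) = \frac{79 \left(-5\right)^{n}}{18} + \frac{n}{3} - \frac{7}{18}.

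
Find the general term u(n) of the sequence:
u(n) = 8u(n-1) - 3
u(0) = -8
First-order linear non-homogeneous.
Homogeneous solution: u_h(n) = A·(8)^n.
Try constant particular solution u_p = K: K = 8K - 3 ⇒ K = \frac{3}{7}.
General: u(n) = A·(8)^n + \frac{3}{7}.
Apply u(0) = -8: A + \frac{3}{7} = -8 ⇒ A = - \frac{59}{7}.
So u(n) = \frac{3}{7} - \frac{59 \cdot 8^{n}}{7}.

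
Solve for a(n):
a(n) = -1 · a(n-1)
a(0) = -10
Pure geometric recurrence with ratio -1.
By induction a(n) = a(0) · (-1)^n = - 10 \left(-1\right)^{n}.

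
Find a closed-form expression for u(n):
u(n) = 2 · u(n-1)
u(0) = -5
Pure geometric recurrence with ratio 2.
By induction u(n) = u(0) · (2)^n = - 5 \cdot 2^{n}.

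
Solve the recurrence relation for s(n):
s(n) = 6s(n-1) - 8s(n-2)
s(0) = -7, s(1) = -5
Characteristic equation: x² - 6x + 8 = 0, which factors as (x - (4))(x - (2)) = 0.
Roots r₁ = 4, r₂ = 2 (distinct).
General solution: s(n) = A·(4)^n + B·(2)^n.
From s(0) = -7: A + B = -7.
From s(1) = -5: 4A + 2B = -5.
Solving: A = \frac{9}{2}, B = - \frac{23}{2}.
So s(n) = - \frac{23 \cdot 2^{n}}{2} + \frac{9 \cdot 4^{n}}{2}.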